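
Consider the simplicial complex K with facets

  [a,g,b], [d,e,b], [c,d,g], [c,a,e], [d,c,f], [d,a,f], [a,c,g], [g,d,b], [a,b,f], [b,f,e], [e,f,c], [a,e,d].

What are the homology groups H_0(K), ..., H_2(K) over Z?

H_0 ≅ Z,  H_1 ≅ Z/2Z,  H_2 = 0.

Take the total order a < b < c < d < e < f < g on the vertex set. Then K (dimension 2) consists of the simplices:

  0-simplices (7): a, b, c, d, e, f, g
  1-simplices (18): ab, ac, ad, ae, af, ag, bd, be, bf, bg, cd, ce, cf, cg, de, df, dg, ef
  2-simplices (12): abf, abg, ace, acg, ade, adf, bde, bdg, bef, cdf, cdg, cef

Hence C_0 ≅ Z^7, C_1 ≅ Z^18, C_2 ≅ Z^12.

Boundary ∂_1: C_1 → C_0 is given by ∂[p,q] = [q] − [p]. For instance
  ∂af = f − a.
This gives a 7×18 integer matrix of rank 6; reducing to Smith normal form yields diagonal entries (1,1,1,1,1,1).

∂_2: C_2 → C_1 acts by ∂[p,q,r] = [q,r] − [p,r] + [p,q]. For instance
  ∂cef = ef − cf + ce,
  ∂adf = df − af + ad.
The resulting 18×12 matrix has rank 12, and its Smith normal form has invariant factors (1,1,1,1,1,1,1,1,1,1,1,2).

From H_k ≅ ker(∂_k) / im(∂_{k+1}) we obtain:

  H_0: rank C_0 − rank ∂_1 = 7 − 6 = 1, and the invariant factors of ∂_1 are all 1, so H_0 ≅ Z.
  H_1: rank ker ∂_1 − rank ∂_2 = (18 − 6) − 12 = 0, and ∂_2 has invariant factor 2 > 1, so H_1 ≅ Z/2Z.
  H_2: rank ker ∂_2 − rank ∂_3 = (12 − 12) − 0 = 0, and there is no ∂_3, so H_2 ≅ 0.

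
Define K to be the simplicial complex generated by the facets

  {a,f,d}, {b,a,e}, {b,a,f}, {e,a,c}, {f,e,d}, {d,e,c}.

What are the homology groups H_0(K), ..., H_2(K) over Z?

H_0 = Z,  H_1 = Z,  H_2 = 0.

Take the total order a < b < c < d < e < f on the vertex set. Then K (dimension 2) consists of the simplices:

  0-simplices (6): a, b, c, d, e, f
  1-simplices (12): ab, ac, ad, ae, af, be, bf, cd, ce, de, df, ef
  2-simplices (6): abe, abf, ace, adf, cde, def

Hence C_0 ≅ Z^6, C_1 ≅ Z^12, C_2 ≅ Z^6.

The boundary map ∂_1: C_1 → C_0 maps an edge to its endpoints' difference, ∂[p,q] = q − p.
The 6×12 boundary matrix has rank 5 and Smith normal form diag(1,1,1,1,1).

∂_2: C_2 → C_1 sends each 2-simplex [p,q,r] to [q,r] − [p,r] + [p,q]. For instance
  ∂abe = be − ae + ab,
  ∂adf = df − af + ad.
The 12×6 boundary matrix has rank 6 and Smith normal form diag(1,1,1,1,1,1).

From H_k ≅ ker(∂_k) / im(∂_{k+1}) we obtain:

  H_0: rank C_0 − rank ∂_1 = 6 − 5 = 1, and the invariant factors of ∂_1 are all 1, so H_0 ≅ Z.
  H_1: rank ker ∂_1 − rank ∂_2 = (12 − 5) − 6 = 1, and the invariant factors of ∂_2 are all 1, so H_1 ≅ Z.
  H_2: rank ker ∂_2 − rank ∂_3 = (6 − 6) − 0 = 0, and there is no ∂_3, so H_2 ≅ 0.

As a check, the Euler characteristic is 6 − 12 + 6 = 0, which agrees with 1 − 1 + 0 = 0.
(K is a triangulation of the cylinder S^1 x I.)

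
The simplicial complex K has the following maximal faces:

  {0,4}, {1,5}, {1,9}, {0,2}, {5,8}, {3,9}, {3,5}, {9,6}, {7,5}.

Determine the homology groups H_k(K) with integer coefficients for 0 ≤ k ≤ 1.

H_0 = Z^2,  H_1 = Z.

Take the total order 0 < 1 < 2 < 3 < 4 < 5 < 6 < 7 < 8 < 9 on the vertex set. Then K (dimension 1) consists of the simplices:

  0-simplices (10): [0], [1], [2], [3], [4], [5], [6], [7], [8], [9]
  1-simplices (9): [0,2], [0,4], [1,5], [1,9], [3,5], [3,9], [5,7], [5,8], [6,9]

Hence C_0 ≅ Z^10, C_1 ≅ Z^9.

Boundary ∂_1: C_1 → C_0 is given by ∂[p,q] = [q] − [p].
The resulting 10×9 matrix has rank 8, and its Smith normal form has invariant factors (1,1,1,1,1,1,1,1).

Reading off H_k = ker ∂_k / im ∂_{k+1}:

  H_0: rank C_0 − rank ∂_1 = 10 − 8 = 2, and the invariant factors of ∂_1 are all 1, so H_0 = Z^2.
  H_1: rank ker ∂_1 − rank ∂_2 = (9 − 8) − 0 = 1, and there is no ∂_2, so H_1 = Z.

As a check, the Euler characteristic is 10 − 9 = 1, which agrees with 2 − 1 = 1.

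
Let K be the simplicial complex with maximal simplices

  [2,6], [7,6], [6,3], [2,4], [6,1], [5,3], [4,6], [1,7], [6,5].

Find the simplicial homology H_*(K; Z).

Order the vertices as 1 < 2 < 3 < 4 < 5 < 6 < 7. Listing each simplex with vertices in this order, K has dimension 1 with simplices:

  0-simplices (7): [1], [2], [3], [4], [5], [6], [7]
  1-simplices (9): [1,6], [1,7], [2,4], [2,6], [3,5], [3,6], [4,6], [5,6], [6,7]

giving chain groups C_0 ≅ Z^7, C_1 ≅ Z^9.

The boundary map ∂_1: C_1 → C_0 maps an edge to its endpoints' difference, ∂[p,q] = q − p. For instance
  ∂[2,6] = [6] − [2].
As a 7×9 matrix over Z this has rank 6, with invariant factors (1,1,1,1,1,1).

From H_k ≅ ker(∂_k) / im(∂_{k+1}) we obtain:

  H_0: rank C_0 − rank ∂_1 = 7 − 6 = 1, and the invariant factors of ∂_1 are all 1, so H_0 ≅ Z.
  H_1: rank ker ∂_1 − rank ∂_2 = (9 − 6) − 0 = 3, and there is no ∂_2, so H_1 ≅ Z^3.

As a check, the Euler characteristic is 7 − 9 = -2, which agrees with 1 − 3 = -2.
(K is a triangulation of a wedge of 3 circles.)

H_0 = Z,  H_1 = Z^3.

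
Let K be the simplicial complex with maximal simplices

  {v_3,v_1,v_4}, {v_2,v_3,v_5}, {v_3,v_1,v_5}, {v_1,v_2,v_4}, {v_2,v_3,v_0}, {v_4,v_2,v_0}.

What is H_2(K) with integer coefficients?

We work with the vertex ordering v_0 < v_1 < v_2 < v_3 < v_4 < v_5. The simplices of K, each written with vertices in increasing order, are:

  0-simplices (6): [v_0], [v_1], [v_2], [v_3], [v_4], [v_5]
  1-simplices (12): [v_0,v_2], [v_0,v_3], [v_0,v_4], [v_1,v_2], [v_1,v_3], [v_1,v_4], [v_1,v_5], [v_2,v_3], [v_2,v_4], [v_2,v_5], [v_3,v_4], [v_3,v_5]
  2-simplices (6): [v_0,v_2,v_3], [v_0,v_2,v_4], [v_1,v_2,v_4], [v_1,v_3,v_4], [v_1,v_3,v_5], [v_2,v_3,v_5]

so the chain groups are C_0 ≅ Z^6, C_1 ≅ Z^12, C_2 ≅ Z^6.

Boundary ∂_1: C_1 → C_0 sends each edge [p,q] (with p < q) to q − p. For instance
  ∂[v_1,v_5] = [v_5] − [v_1].
The 6×12 boundary matrix has rank 5 and Smith normal form diag(1,1,1,1,1).

Boundary ∂_2: C_2 → C_1 maps a triangle to the signed sum of its edges. For instance
  ∂[v_0,v_2,v_4] = [v_2,v_4] − [v_0,v_4] + [v_0,v_2],
  ∂[v_0,v_2,v_3] = [v_2,v_3] − [v_0,v_3] + [v_0,v_2].
This gives a 12×6 integer matrix of rank 6; reducing to Smith normal form yields diagonal entries (1,1,1,1,1,1).

From H_k ≅ ker(∂_k) / im(∂_{k+1}) we obtain:

  H_2: rank ker ∂_2 − rank ∂_3 = (6 − 6) − 0 = 0, and there is no ∂_3, so H_2 = 0.

(K is a triangulation of the cylinder S^1 x I.)

H_2 = 0.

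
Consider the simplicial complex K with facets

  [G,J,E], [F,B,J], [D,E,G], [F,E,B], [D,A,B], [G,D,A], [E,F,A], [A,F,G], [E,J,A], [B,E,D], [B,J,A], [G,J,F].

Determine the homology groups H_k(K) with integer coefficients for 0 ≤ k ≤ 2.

Order the vertices as A < B < D < E < F < G < J. Listing each simplex with vertices in this order, K has dimension 2 with simplices:

  0-simplices (7): A, B, D, E, F, G, J
  1-simplices (18): AB, AD, AE, AF, AG, AJ, BD, BE, BF, BJ, DE, DG, EF, EG, EJ, FG, FJ, GJ
  2-simplices (12): ABD, ABJ, ADG, AEF, AEJ, AFG, BDE, BEF, BFJ, DEG, EGJ, FGJ

Hence C_0 ≅ Z^7, C_1 ≅ Z^18, C_2 ≅ Z^12.

∂_1: C_1 → C_0 sends each edge [p,q] (with p < q) to q − p.
As a 7×18 matrix over Z this has rank 6, with invariant factors (1,1,1,1,1,1).

The boundary map ∂_2: C_2 → C_1 acts by ∂[p,q,r] = [q,r] − [p,r] + [p,q]. For instance
  ∂AEJ = EJ − AJ + AE,
  ∂FGJ = GJ − FJ + FG.
This gives a 18×12 integer matrix of rank 12; reducing to Smith normal form yields diagonal entries (1,1,1,1,1,1,1,1,1,1,1,2).

Reading off H_k = ker ∂_k / im ∂_{k+1}:

  H_0: rank C_0 − rank ∂_1 = 7 − 6 = 1, and the invariant factors of ∂_1 are all 1, so H_0 = Z.
  H_1: rank ker ∂_1 − rank ∂_2 = (18 − 6) − 12 = 0, and ∂_2 has invariant factor 2 > 1, so H_1 = Z/2.
  H_2: rank ker ∂_2 − rank ∂_3 = (12 − 12) − 0 = 0, and there is no ∂_3, so H_2 = 0.

H_0 = Z,  H_1 = Z/2,  H_2 = 0.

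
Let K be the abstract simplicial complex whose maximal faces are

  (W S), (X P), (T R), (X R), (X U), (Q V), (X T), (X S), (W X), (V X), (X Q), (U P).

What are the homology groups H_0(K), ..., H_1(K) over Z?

H_0 = Z,  H_1 = Z^4.

Order the vertices as P < Q < R < S < T < U < V < W < X. Listing each simplex with vertices in this order, K has dimension 1 with simplices:

  0-simplices (9): P, Q, R, S, T, U, V, W, X
  1-simplices (12): PU, PX, QV, QX, RT, RX, SW, SX, TX, UX, VX, WX

so the chain groups are C_0 ≅ Z^9, C_1 ≅ Z^12.

Boundary ∂_1: C_1 → C_0 maps an edge to its endpoints' difference, ∂[p,q] = q − p.
The 9×12 boundary matrix has rank 8 and Smith normal form diag(1,1,1,1,1,1,1,1).

Computing H_k = (kernel of ∂_k) / (image of ∂_{k+1}):

  H_0: rank C_0 − rank ∂_1 = 9 − 8 = 1, and the invariant factors of ∂_1 are all 1, so H_0 = Z.
  H_1: rank ker ∂_1 − rank ∂_2 = (12 − 8) − 0 = 4, and there is no ∂_2, so H_1 = Z^4.

As a check, the Euler characteristic is 9 − 12 = -3, which agrees with 1 − 4 = -3.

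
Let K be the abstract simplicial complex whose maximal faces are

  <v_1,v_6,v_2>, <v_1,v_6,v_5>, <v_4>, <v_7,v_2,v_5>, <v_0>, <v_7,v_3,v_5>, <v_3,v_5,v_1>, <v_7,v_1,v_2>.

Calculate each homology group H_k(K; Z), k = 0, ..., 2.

Order the vertices as v_0 < v_1 < v_2 < v_3 < v_4 < v_5 < v_6 < v_7. Listing each simplex with vertices in this order, K has dimension 2 with simplices:

  0-simplices (8): [v_0], [v_1], [v_2], [v_3], [v_4], [v_5], [v_6], [v_7]
  1-simplices (12): [v_1,v_2], [v_1,v_3], [v_1,v_5], [v_1,v_6], [v_1,v_7], [v_2,v_5], [v_2,v_6], [v_2,v_7], [v_3,v_5], [v_3,v_7], [v_5,v_6], [v_5,v_7]
  2-simplices (6): [v_1,v_2,v_6], [v_1,v_2,v_7], [v_1,v_3,v_5], [v_1,v_5,v_6], [v_2,v_5,v_7], [v_3,v_5,v_7]

Hence C_0 ≅ Z^8, C_1 ≅ Z^12, C_2 ≅ Z^6.

The boundary map ∂_1: C_1 → C_0 is given by ∂[p,q] = [q] − [p].
As a 8×12 matrix over Z this has rank 5, with invariant factors (1,1,1,1,1).

The boundary map ∂_2: C_2 → C_1 maps a triangle to the signed sum of its edges. For instance
  ∂[v_3,v_5,v_7] = [v_5,v_7] − [v_3,v_7] + [v_3,v_5],
  ∂[v_1,v_5,v_6] = [v_5,v_6] − [v_1,v_6] + [v_1,v_5].
The 12×6 boundary matrix has rank 6 and Smith normal form diag(1,1,1,1,1,1).

From H_k ≅ ker(∂_k) / im(∂_{k+1}) we obtain:

  H_0: rank C_0 − rank ∂_1 = 8 − 5 = 3, and the invariant factors of ∂_1 are all 1, so H_0 = Z^3.
  H_1: rank ker ∂_1 − rank ∂_2 = (12 − 5) − 6 = 1, and the invariant factors of ∂_2 are all 1, so H_1 = Z.
  H_2: rank ker ∂_2 − rank ∂_3 = (6 − 6) − 0 = 0, and there is no ∂_3, so H_2 = 0.

H_0 = Z^3,  H_1 = Z,  H_2 = 0.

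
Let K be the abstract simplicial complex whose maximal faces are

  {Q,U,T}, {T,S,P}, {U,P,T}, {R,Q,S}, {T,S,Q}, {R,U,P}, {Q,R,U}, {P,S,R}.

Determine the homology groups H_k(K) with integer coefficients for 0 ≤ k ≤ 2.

We work with the vertex ordering P < Q < R < S < T < U. The simplices of K, each written with vertices in increasing order, are:

  0-simplices (6): P, Q, R, S, T, U
  1-simplices (12): PR, PS, PT, PU, QR, QS, QT, QU, RS, RU, ST, TU
  2-simplices (8): PRS, PRU, PST, PTU, QRS, QRU, QST, QTU

giving chain groups C_0 ≅ Z^6, C_1 ≅ Z^12, C_2 ≅ Z^8.

∂_1: C_1 → C_0 is given by ∂[p,q] = [q] − [p]. For instance
  ∂PU = U − P.
The resulting 6×12 matrix has rank 5, and its Smith normal form has invariant factors (1,1,1,1,1).

The boundary map ∂_2: C_2 → C_1 maps a triangle to the signed sum of its edges. For instance
  ∂QRU = RU − QU + QR,
  ∂PTU = TU − PU + PT.
As a 12×8 matrix over Z this has rank 7, with invariant factors (1,1,1,1,1,1,1).

Computing H_k = (kernel of ∂_k) / (image of ∂_{k+1}):

  H_0: rank C_0 − rank ∂_1 = 6 − 5 = 1, and the invariant factors of ∂_1 are all 1, so H_0 = Z.
  H_1: rank ker ∂_1 − rank ∂_2 = (12 − 5) − 7 = 0, and the invariant factors of ∂_2 are all 1, so H_1 = 0.
  H_2: rank ker ∂_2 − rank ∂_3 = (8 − 7) − 0 = 1, and there is no ∂_3, so H_2 = Z.

H_0 ≅ Z,  H_1 = 0,  H_2 ≅ Z.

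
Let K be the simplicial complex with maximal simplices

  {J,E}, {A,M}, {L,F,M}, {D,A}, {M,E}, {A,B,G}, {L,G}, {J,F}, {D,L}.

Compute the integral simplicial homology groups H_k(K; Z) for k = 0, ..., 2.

H_0 = Z,  H_1 = Z^3,  H_2 = 0.

Take the total order A < B < D < E < F < G < J < L < M on the vertex set. Then K (dimension 2) consists of the simplices:

  0-simplices (9): A, B, D, E, F, G, J, L, M
  1-simplices (13): AB, AD, AG, AM, BG, DL, EJ, EM, FJ, FL, FM, GL, LM
  2-simplices (2): ABG, FLM

Hence C_0 ≅ Z^9, C_1 ≅ Z^13, C_2 ≅ Z^2.

The boundary map ∂_1: C_1 → C_0 maps an edge to its endpoints' difference, ∂[p,q] = q − p. For instance
  ∂FL = L − F.
As a 9×13 matrix over Z this has rank 8, with invariant factors (1,1,1,1,1,1,1,1).

Boundary ∂_2: C_2 → C_1 acts by ∂[p,q,r] = [q,r] − [p,r] + [p,q]. For instance
  ∂FLM = LM − FM + FL,
  ∂ABG = BG − AG + AB.
This gives a 13×2 integer matrix of rank 2; reducing to Smith normal form yields diagonal entries (1,1).

Now H_k = ker ∂_k / im ∂_{k+1}, so:

  H_0: rank C_0 − rank ∂_1 = 9 − 8 = 1, and the invariant factors of ∂_1 are all 1, so H_0 = Z.
  H_1: rank ker ∂_1 − rank ∂_2 = (13 − 8) − 2 = 3, and the invariant factors of ∂_2 are all 1, so H_1 = Z^3.
  H_2: rank ker ∂_2 − rank ∂_3 = (2 − 2) − 0 = 0, and there is no ∂_3, so H_2 = 0.

As a check, the Euler characteristic is 9 − 13 + 2 = -2, which agrees with 1 − 3 + 0 = -2.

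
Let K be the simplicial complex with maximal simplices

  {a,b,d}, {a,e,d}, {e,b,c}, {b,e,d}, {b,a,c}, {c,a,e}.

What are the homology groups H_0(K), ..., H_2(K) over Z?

H_0 = Z,  H_1 = 0,  H_2 = Z.

Order the vertices as a < b < c < d < e. Listing each simplex with vertices in this order, K has dimension 2 with simplices:

  0-simplices (5): a, b, c, d, e
  1-simplices (9): ab, ac, ad, ae, bc, bd, be, ce, de
  2-simplices (6): abc, abd, ace, ade, bce, bde

giving chain groups C_0 ≅ Z^5, C_1 ≅ Z^9, C_2 ≅ Z^6.

Boundary ∂_1: C_1 → C_0 is given by ∂[p,q] = [q] − [p]. For instance
  ∂ac = c − a.
The resulting 5×9 matrix has rank 4, and its Smith normal form has invariant factors (1,1,1,1).

Boundary ∂_2: C_2 → C_1 acts by ∂[p,q,r] = [q,r] − [p,r] + [p,q]. For instance
  ∂bce = ce − be + bc,
  ∂abd = bd − ad + ab.
As a 9×6 matrix over Z this has rank 5, with invariant factors (1,1,1,1,1).

Now H_k = ker ∂_k / im ∂_{k+1}, so:

  H_0: rank C_0 − rank ∂_1 = 5 − 4 = 1, and the invariant factors of ∂_1 are all 1, so H_0 = Z.
  H_1: rank ker ∂_1 − rank ∂_2 = (9 − 4) − 5 = 0, and the invariant factors of ∂_2 are all 1, so H_1 = 0.
  H_2: rank ker ∂_2 − rank ∂_3 = (6 − 5) − 0 = 1, and there is no ∂_3, so H_2 = Z.

(K is a triangulation of the 2-sphere S^2.)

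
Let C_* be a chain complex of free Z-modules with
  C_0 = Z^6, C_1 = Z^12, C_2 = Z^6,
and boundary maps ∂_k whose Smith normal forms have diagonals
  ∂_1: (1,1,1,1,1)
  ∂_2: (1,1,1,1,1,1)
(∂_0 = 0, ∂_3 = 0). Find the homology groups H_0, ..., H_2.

H_0 ≅ Z,  H_1 ≅ Z,  H_2 = 0.

H_0: b_0 = 6 − 0 − 5 = 1; torsion from ∂_1 factors > 1: none. So H_0 ≅ Z.
H_1: b_1 = 12 − 5 − 6 = 1; torsion from ∂_2 factors > 1: none. So H_1 ≅ Z.
H_2: b_2 = 6 − 6 − 0 = 0; torsion from ∂_3 factors > 1: none. So H_2 ≅ 0.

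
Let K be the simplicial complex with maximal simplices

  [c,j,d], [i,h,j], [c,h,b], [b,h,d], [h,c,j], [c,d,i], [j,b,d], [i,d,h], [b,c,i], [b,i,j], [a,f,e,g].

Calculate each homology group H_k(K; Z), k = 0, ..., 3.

Take the total order a < b < c < d < e < f < g < h < i < j on the vertex set. Then K (dimension 3) consists of the simplices:

  0-simplices (10): a, b, c, d, e, f, g, h, i, j
  1-simplices (21): ae, af, ag, bc, bd, bh, bi, bj, cd, ch, ci, cj, dh, di, dj, ef, eg, fg, hi, hj, ij
  2-simplices (14): aef, aeg, afg, bch, bci, bdh, bdj, bij, cdi, cdj, chj, dhi, efg, hij
  3-simplices (1): aefg

Hence C_0 ≅ Z^10, C_1 ≅ Z^21, C_2 ≅ Z^14, C_3 ≅ Z^1.

Boundary ∂_1: C_1 → C_0 is given by ∂[p,q] = [q] − [p].
The resulting 10×21 matrix has rank 8, and its Smith normal form has invariant factors (1,1,1,1,1,1,1,1).

∂_2: C_2 → C_1 acts by ∂[p,q,r] = [q,r] − [p,r] + [p,q]. For instance
  ∂bdj = dj − bj + bd,
  ∂bch = ch − bh + bc.
This gives a 21×14 integer matrix of rank 13; reducing to Smith normal form yields diagonal entries (1,1,1,1,1,1,1,1,1,1,1,1,2).

Boundary ∂_3: C_3 → C_2 sends each 3-simplex σ to the alternating sum Σ_i (−1)^i (σ with its i-th vertex removed). For instance
  ∂aefg = efg − afg + aeg − aef.
The 14×1 boundary matrix has rank 1 and Smith normal form diag(1).

Now H_k = ker ∂_k / im ∂_{k+1}, so:

  H_0: rank C_0 − rank ∂_1 = 10 − 8 = 2, and the invariant factors of ∂_1 are all 1, so H_0 = Z^2.
  H_1: rank ker ∂_1 − rank ∂_2 = (21 − 8) − 13 = 0, and ∂_2 has invariant factor 2 > 1, so H_1 = Z/2Z.
  H_2: rank ker ∂_2 − rank ∂_3 = (14 − 13) − 1 = 0, and the invariant factors of ∂_3 are all 1, so H_2 = 0.
  H_3: rank ker ∂_3 − rank ∂_4 = (1 − 1) − 0 = 0, and there is no ∂_4, so H_3 = 0.

H_0 = Z^2,  H_1 = Z/2Z,  H_2 = 0,  H_3 = 0.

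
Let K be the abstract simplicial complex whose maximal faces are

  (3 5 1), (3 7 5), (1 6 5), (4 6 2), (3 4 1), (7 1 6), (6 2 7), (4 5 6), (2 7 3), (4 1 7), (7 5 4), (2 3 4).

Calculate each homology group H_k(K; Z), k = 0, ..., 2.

H_0 = Z,  H_1 = Z/2,  H_2 = 0.

Take the total order 1 < 2 < 3 < 4 < 5 < 6 < 7 on the vertex set. Then K (dimension 2) consists of the simplices:

  0-simplices (7): [1], [2], [3], [4], [5], [6], [7]
  1-simplices (18): [1,3], [1,4], [1,5], [1,6], [1,7], [2,3], [2,4], [2,6], [2,7], [3,4], [3,5], [3,7], [4,5], [4,6], [4,7], [5,6], [5,7], [6,7]
  2-simplices (12): [1,3,4], [1,3,5], [1,4,7], [1,5,6], [1,6,7], [2,3,4], [2,3,7], [2,4,6], [2,6,7], [3,5,7], [4,5,6], [4,5,7]

so the chain groups are C_0 ≅ Z^7, C_1 ≅ Z^18, C_2 ≅ Z^12.

∂_1: C_1 → C_0 sends each edge [p,q] (with p < q) to q − p. For instance
  ∂[3,4] = [4] − [3].
The resulting 7×18 matrix has rank 6, and its Smith normal form has invariant factors (1,1,1,1,1,1).

The boundary map ∂_2: C_2 → C_1 maps a triangle to the signed sum of its edges. For instance
  ∂[2,3,4] = [3,4] − [2,4] + [2,3],
  ∂[2,6,7] = [6,7] − [2,7] + [2,6].
As a 18×12 matrix over Z this has rank 12, with invariant factors (1,1,1,1,1,1,1,1,1,1,1,2).

Reading off H_k = ker ∂_k / im ∂_{k+1}:

  H_0: rank C_0 − rank ∂_1 = 7 − 6 = 1, and the invariant factors of ∂_1 are all 1, so H_0 ≅ Z.
  H_1: rank ker ∂_1 − rank ∂_2 = (18 − 6) − 12 = 0, and ∂_2 has invariant factor 2 > 1, so H_1 ≅ Z/2.
  H_2: rank ker ∂_2 − rank ∂_3 = (12 − 12) − 0 = 0, and there is no ∂_3, so H_2 ≅ 0.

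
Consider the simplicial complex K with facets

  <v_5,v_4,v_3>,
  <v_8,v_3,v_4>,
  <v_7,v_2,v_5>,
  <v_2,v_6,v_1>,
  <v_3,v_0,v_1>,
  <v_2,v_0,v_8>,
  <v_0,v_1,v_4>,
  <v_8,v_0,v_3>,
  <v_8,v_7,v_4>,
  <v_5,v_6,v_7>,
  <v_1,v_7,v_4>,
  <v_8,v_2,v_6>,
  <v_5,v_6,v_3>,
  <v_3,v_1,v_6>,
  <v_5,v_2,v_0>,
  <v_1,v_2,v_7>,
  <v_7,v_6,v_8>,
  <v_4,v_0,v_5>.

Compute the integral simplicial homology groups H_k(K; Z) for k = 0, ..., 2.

K has 9 vertices, 27 edges, 18 triangles.
rank ∂_0 = 0, rank ∂_1 = 8 ⇒ b_0 = 9 − 0 − 8 = 1; all invariant factors of ∂_1 are 1 so no torsion. So H_0 ≅ Z.
rank ∂_1 = 8, rank ∂_2 = 18 ⇒ b_1 = 27 − 8 − 18 = 1; ∂_2 has invariant factor(s) [2] giving torsion. So H_1 ≅ Z ⊕ Z/2.
rank ∂_2 = 18, rank ∂_3 = 0 ⇒ b_2 = 18 − 18 − 0 = 0. So H_2 ≅ 0.

H_0 ≅ Z,  H_1 ≅ Z ⊕ Z/2,  H_2 = 0.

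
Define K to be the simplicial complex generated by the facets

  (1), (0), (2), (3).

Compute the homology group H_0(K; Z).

H_0 = Z^4.

We work with the vertex ordering 0 < 1 < 2 < 3. The simplices of K, each written with vertices in increasing order, are:

  0-simplices (4): [0], [1], [2], [3]

so the chain groups are C_0 ≅ Z^4.

From H_k ≅ ker(∂_k) / im(∂_{k+1}) we obtain:

  H_0: rank C_0 − rank ∂_1 = 4 − 0 = 4, and there is no ∂_1, so H_0 = Z^4.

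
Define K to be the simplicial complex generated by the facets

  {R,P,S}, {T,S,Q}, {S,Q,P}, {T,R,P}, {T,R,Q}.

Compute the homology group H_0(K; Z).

H_0 ≅ Z.

Fix the vertex order P < Q < R < S < T and write every simplex with vertices in increasing order. Then dim K = 2 and the simplices of K are:

  0-simplices (5): P, Q, R, S, T
  1-simplices (10): PQ, PR, PS, PT, QR, QS, QT, RS, RT, ST
  2-simplices (5): PQS, PRS, PRT, QRT, QST

so the chain groups are C_0 ≅ Z^5, C_1 ≅ Z^10, C_2 ≅ Z^5.

∂_1: C_1 → C_0 is given by ∂[p,q] = [q] − [p].
This gives a 5×10 integer matrix of rank 4; reducing to Smith normal form yields diagonal entries (1,1,1,1).

The boundary map ∂_2: C_2 → C_1 maps a triangle to the signed sum of its edges. For instance
  ∂PRT = RT − PT + PR,
  ∂QST = ST − QT + QS.
The resulting 10×5 matrix has rank 5, and its Smith normal form has invariant factors (1,1,1,1,1).

Now H_k = ker ∂_k / im ∂_{k+1}, so:

  H_0: rank C_0 − rank ∂_1 = 5 − 4 = 1, and the invariant factors of ∂_1 are all 1, so H_0 ≅ Z.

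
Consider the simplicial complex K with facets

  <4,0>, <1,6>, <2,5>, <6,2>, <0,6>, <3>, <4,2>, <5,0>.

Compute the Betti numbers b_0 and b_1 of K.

We work with the vertex ordering 0 < 1 < 2 < 3 < 4 < 5 < 6. The simplices of K, each written with vertices in increasing order, are:

  0-simplices (7): [0], [1], [2], [3], [4], [5], [6]
  1-simplices (7): [0,4], [0,5], [0,6], [1,6], [2,4], [2,5], [2,6]

giving chain groups C_0 ≅ Z^7, C_1 ≅ Z^7.

∂_1: C_1 → C_0 is given by ∂[p,q] = [q] − [p]. For instance
  ∂[0,5] = [5] − [0].
The 7×7 boundary matrix has rank 5 and Smith normal form diag(1,1,1,1,1).

Reading off H_k = ker ∂_k / im ∂_{k+1}:

  H_0: rank C_0 − rank ∂_1 = 7 − 5 = 2, and the invariant factors of ∂_1 are all 1, so H_0 ≅ Z^2.
  H_1: rank ker ∂_1 − rank ∂_2 = (7 − 5) − 0 = 2, and there is no ∂_2, so H_1 ≅ Z^2.

Hence the Betti numbers are b_0 = 2, b_1 = 2.

b_0 = 2, b_1 = 2.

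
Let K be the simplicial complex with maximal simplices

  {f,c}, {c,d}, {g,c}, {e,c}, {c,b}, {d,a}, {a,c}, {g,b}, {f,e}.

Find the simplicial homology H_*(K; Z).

H_0 = Z,  H_1 = Z^3.

K has 7 vertices, 9 edges.
rank ∂_0 = 0, rank ∂_1 = 6 ⇒ b_0 = 7 − 0 − 6 = 1; all invariant factors of ∂_1 are 1 so no torsion. So H_0 ≅ Z.
rank ∂_1 = 6, rank ∂_2 = 0 ⇒ b_1 = 9 − 6 − 0 = 3. So H_1 ≅ Z^3.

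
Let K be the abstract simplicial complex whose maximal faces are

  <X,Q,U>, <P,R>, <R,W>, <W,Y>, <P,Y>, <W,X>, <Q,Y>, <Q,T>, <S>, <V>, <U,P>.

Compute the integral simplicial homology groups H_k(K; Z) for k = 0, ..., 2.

H_0 ≅ Z^3,  H_1 ≅ Z^3,  H_2 = 0.

Fix the vertex order P < Q < R < S < T < U < V < W < X < Y and write every simplex with vertices in increasing order. Then dim K = 2 and the simplices of K are:

  0-simplices (10): P, Q, R, S, T, U, V, W, X, Y
  1-simplices (11): PR, PU, PY, QT, QU, QX, QY, RW, UX, WX, WY
  2-simplices (1): QUX

so the chain groups are C_0 ≅ Z^10, C_1 ≅ Z^11, C_2 ≅ Z^1.

∂_1: C_1 → C_0 maps an edge to its endpoints' difference, ∂[p,q] = q − p. For instance
  ∂WY = Y − W.
As a 10×11 matrix over Z this has rank 7, with invariant factors (1,1,1,1,1,1,1).

The boundary map ∂_2: C_2 → C_1 maps a triangle to the signed sum of its edges. For instance
  ∂QUX = UX − QX + QU.
As a 11×1 matrix over Z this has rank 1, with invariant factors (1).

From H_k ≅ ker(∂_k) / im(∂_{k+1}) we obtain:

  H_0: rank C_0 − rank ∂_1 = 10 − 7 = 3, and the invariant factors of ∂_1 are all 1, so H_0 ≅ Z^3.
  H_1: rank ker ∂_1 − rank ∂_2 = (11 − 7) − 1 = 3, and the invariant factors of ∂_2 are all 1, so H_1 ≅ Z^3.
  H_2: rank ker ∂_2 − rank ∂_3 = (1 − 1) − 0 = 0, and there is no ∂_3, so H_2 ≅ 0.

As a check, the Euler characteristic is 10 − 11 + 1 = 0, which agrees with 3 − 3 + 0 = 0.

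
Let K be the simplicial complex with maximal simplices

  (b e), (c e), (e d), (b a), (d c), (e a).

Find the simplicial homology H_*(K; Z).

Fix the vertex order a < b < c < d < e and write every simplex with vertices in increasing order. Then dim K = 1 and the simplices of K are:

  0-simplices (5): a, b, c, d, e
  1-simplices (6): ab, ae, be, cd, ce, de

so the chain groups are C_0 ≅ Z^5, C_1 ≅ Z^6.

∂_1: C_1 → C_0 maps an edge to its endpoints' difference, ∂[p,q] = q − p. For instance
  ∂ae = e − a.
As a 5×6 matrix over Z this has rank 4, with invariant factors (1,1,1,1).

Computing H_k = (kernel of ∂_k) / (image of ∂_{k+1}):

  H_0: rank C_0 − rank ∂_1 = 5 − 4 = 1, and the invariant factors of ∂_1 are all 1, so H_0 ≅ Z.
  H_1: rank ker ∂_1 − rank ∂_2 = (6 − 4) − 0 = 2, and there is no ∂_2, so H_1 ≅ Z^2.

(K is a triangulation of a wedge of 2 circles.)

H_0 ≅ Z,  H_1 ≅ Z^2.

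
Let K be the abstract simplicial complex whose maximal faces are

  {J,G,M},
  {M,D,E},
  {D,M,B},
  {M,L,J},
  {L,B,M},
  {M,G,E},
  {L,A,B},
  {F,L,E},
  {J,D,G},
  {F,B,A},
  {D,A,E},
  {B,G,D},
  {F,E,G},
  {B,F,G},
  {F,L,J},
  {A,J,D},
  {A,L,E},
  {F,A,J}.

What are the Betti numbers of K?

b_0 = 1, b_1 = 1, b_2 = 0.

Take the total order A < B < D < E < F < G < J < L < M on the vertex set. Then K (dimension 2) consists of the simplices:

  0-simplices (9): A, B, D, E, F, G, J, L, M
  1-simplices (27): AB, AD, AE, AF, AJ, AL, BD, BF, BG, BL, BM, DE, DG, DJ, DM, EF, EG, EL, EM, FG, FJ, FL, GJ, GM, JL, JM, LM
  2-simplices (18): ABF, ABL, ADE, ADJ, AEL, AFJ, BDG, BDM, BFG, BLM, DEM, DGJ, EFG, EFL, EGM, FJL, GJM, JLM

Hence C_0 ≅ Z^9, C_1 ≅ Z^27, C_2 ≅ Z^18.

The boundary map ∂_1: C_1 → C_0 is given by ∂[p,q] = [q] − [p].
The 9×27 boundary matrix has rank 8 and Smith normal form diag(1,1,1,1,1,1,1,1).

The boundary map ∂_2: C_2 → C_1 acts by ∂[p,q,r] = [q,r] − [p,r] + [p,q]. For instance
  ∂BLM = LM − BM + BL,
  ∂AEL = EL − AL + AE.
The resulting 27×18 matrix has rank 18, and its Smith normal form has invariant factors (1,1,1,1,1,1,1,1,1,1,1,1,1,1,1,1,1,2).

Computing H_k = (kernel of ∂_k) / (image of ∂_{k+1}):

  H_0: rank C_0 − rank ∂_1 = 9 − 8 = 1, and the invariant factors of ∂_1 are all 1, so H_0 ≅ Z.
  H_1: rank ker ∂_1 − rank ∂_2 = (27 − 8) − 18 = 1, and ∂_2 has invariant factor 2 > 1, so H_1 ≅ Z ⊕ Z_2.
  H_2: rank ker ∂_2 − rank ∂_3 = (18 − 18) − 0 = 0, and there is no ∂_3, so H_2 ≅ 0.

Hence the Betti numbers are b_0 = 1, b_1 = 1, b_2 = 0.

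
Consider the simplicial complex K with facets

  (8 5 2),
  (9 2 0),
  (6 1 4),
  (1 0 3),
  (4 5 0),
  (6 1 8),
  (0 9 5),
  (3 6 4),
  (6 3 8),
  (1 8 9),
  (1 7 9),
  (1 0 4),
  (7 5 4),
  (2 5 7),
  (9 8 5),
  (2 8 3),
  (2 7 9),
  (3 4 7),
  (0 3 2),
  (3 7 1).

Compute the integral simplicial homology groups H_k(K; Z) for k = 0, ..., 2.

H_0 = Z,  H_1 = Z ⊕ Z/2,  H_2 = 0.

We work with the vertex ordering 0 < 1 < 2 < 3 < 4 < 5 < 6 < 7 < 8 < 9. The simplices of K, each written with vertices in increasing order, are:

  0-simplices (10): [0], [1], [2], [3], [4], [5], [6], [7], [8], [9]
  1-simplices (30): (30 of them)
  2-simplices (20): (20 of them)

Hence C_0 ≅ Z^10, C_1 ≅ Z^30, C_2 ≅ Z^20.

Boundary ∂_1: C_1 → C_0 sends each edge [p,q] (with p < q) to q − p.
As a 10×30 matrix over Z this has rank 9, with invariant factors (1,1,1,1,1,1,1,1,1).

The boundary map ∂_2: C_2 → C_1 acts by ∂[p,q,r] = [q,r] − [p,r] + [p,q]. For instance
  ∂[1,6,8] = [6,8] − [1,8] + [1,6],
  ∂[3,6,8] = [6,8] − [3,8] + [3,6].
As a 30×20 matrix over Z this has rank 20, with invariant factors (1,1,1,1,1,1,1,1,1,1,1,1,1,1,1,1,1,1,1,2).

From H_k ≅ ker(∂_k) / im(∂_{k+1}) we obtain:

  H_0: rank C_0 − rank ∂_1 = 10 − 9 = 1, and the invariant factors of ∂_1 are all 1, so H_0 = Z.
  H_1: rank ker ∂_1 − rank ∂_2 = (30 − 9) − 20 = 1, and ∂_2 has invariant factor 2 > 1, so H_1 = Z ⊕ Z/2.
  H_2: rank ker ∂_2 − rank ∂_3 = (20 − 20) − 0 = 0, and there is no ∂_3, so H_2 = 0.

(K is a triangulation of the Klein bottle.)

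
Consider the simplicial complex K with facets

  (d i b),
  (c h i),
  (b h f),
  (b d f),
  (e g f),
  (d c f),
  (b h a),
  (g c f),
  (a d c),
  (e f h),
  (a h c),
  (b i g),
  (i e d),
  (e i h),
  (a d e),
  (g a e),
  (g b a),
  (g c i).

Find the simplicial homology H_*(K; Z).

H_0 ≅ Z,  H_1 ≅ Z^2,  H_2 ≅ Z.

We work with the vertex ordering a < b < c < d < e < f < g < h < i. The simplices of K, each written with vertices in increasing order, are:

  0-simplices (9): a, b, c, d, e, f, g, h, i
  1-simplices (27): ab, ac, ad, ae, ag, ah, bd, bf, bg, bh, bi, cd, cf, cg, ch, ci, de, df, di, ef, eg, eh, ei, fg, fh, gi, hi
  2-simplices (18): abg, abh, acd, ach, ade, aeg, bdf, bdi, bfh, bgi, cdf, cfg, cgi, chi, dei, efg, efh, ehi

giving chain groups C_0 ≅ Z^9, C_1 ≅ Z^27, C_2 ≅ Z^18.

The boundary map ∂_1: C_1 → C_0 is given by ∂[p,q] = [q] − [p]. For instance
  ∂ab = b − a.
This gives a 9×27 integer matrix of rank 8; reducing to Smith normal form yields diagonal entries (1,1,1,1,1,1,1,1).

The boundary map ∂_2: C_2 → C_1 acts by ∂[p,q,r] = [q,r] − [p,r] + [p,q]. For instance
  ∂ehi = hi − ei + eh,
  ∂chi = hi − ci + ch.
The resulting 27×18 matrix has rank 17, and its Smith normal form has invariant factors (1,1,1,1,1,1,1,1,1,1,1,1,1,1,1,1,1).

Now H_k = ker ∂_k / im ∂_{k+1}, so:

  H_0: rank C_0 − rank ∂_1 = 9 − 8 = 1, and the invariant factors of ∂_1 are all 1, so H_0 = Z.
  H_1: rank ker ∂_1 − rank ∂_2 = (27 − 8) − 17 = 2, and the invariant factors of ∂_2 are all 1, so H_1 = Z^2.
  H_2: rank ker ∂_2 − rank ∂_3 = (18 − 17) − 0 = 1, and there is no ∂_3, so H_2 = Z.

As a check, the Euler characteristic is 9 − 27 + 18 = 0, which agrees with 1 − 2 + 1 = 0.
(K is a triangulation of the torus T^2.)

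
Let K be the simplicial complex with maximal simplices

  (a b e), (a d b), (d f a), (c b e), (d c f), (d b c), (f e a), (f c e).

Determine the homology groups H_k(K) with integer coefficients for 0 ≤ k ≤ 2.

We work with the vertex ordering a < b < c < d < e < f. The simplices of K, each written with vertices in increasing order, are:

  0-simplices (6): a, b, c, d, e, f
  1-simplices (12): ab, ad, ae, af, bc, bd, be, cd, ce, cf, df, ef
  2-simplices (8): abd, abe, adf, aef, bcd, bce, cdf, cef

so the chain groups are C_0 ≅ Z^6, C_1 ≅ Z^12, C_2 ≅ Z^8.

The boundary map ∂_1: C_1 → C_0 sends each edge [p,q] (with p < q) to q − p. For instance
  ∂ae = e − a.
This gives a 6×12 integer matrix of rank 5; reducing to Smith normal form yields diagonal entries (1,1,1,1,1).

The boundary map ∂_2: C_2 → C_1 acts by ∂[p,q,r] = [q,r] − [p,r] + [p,q]. For instance
  ∂cdf = df − cf + cd,
  ∂adf = df − af + ad.
The resulting 12×8 matrix has rank 7, and its Smith normal form has invariant factors (1,1,1,1,1,1,1).

Reading off H_k = ker ∂_k / im ∂_{k+1}:

  H_0: rank C_0 − rank ∂_1 = 6 − 5 = 1, and the invariant factors of ∂_1 are all 1, so H_0 = Z.
  H_1: rank ker ∂_1 − rank ∂_2 = (12 − 5) − 7 = 0, and the invariant factors of ∂_2 are all 1, so H_1 = 0.
  H_2: rank ker ∂_2 − rank ∂_3 = (8 − 7) − 0 = 1, and there is no ∂_3, so H_2 = Z.

H_0 = Z,  H_1 = 0,  H_2 = Z.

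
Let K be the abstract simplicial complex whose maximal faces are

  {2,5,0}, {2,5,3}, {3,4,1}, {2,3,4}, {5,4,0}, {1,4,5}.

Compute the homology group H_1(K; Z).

Order the vertices as 0 < 1 < 2 < 3 < 4 < 5. Listing each simplex with vertices in this order, K has dimension 2 with simplices:

  0-simplices (6): [0], [1], [2], [3], [4], [5]
  1-simplices (12): [0,2], [0,4], [0,5], [1,3], [1,4], [1,5], [2,3], [2,4], [2,5], [3,4], [3,5], [4,5]
  2-simplices (6): [0,2,5], [0,4,5], [1,3,4], [1,4,5], [2,3,4], [2,3,5]

Hence C_0 ≅ Z^6, C_1 ≅ Z^12, C_2 ≅ Z^6.

Boundary ∂_1: C_1 → C_0 sends each edge [p,q] (with p < q) to q − p. For instance
  ∂[3,5] = [5] − [3].
The 6×12 boundary matrix has rank 5 and Smith normal form diag(1,1,1,1,1).

∂_2: C_2 → C_1 acts by ∂[p,q,r] = [q,r] − [p,r] + [p,q]. For instance
  ∂[1,3,4] = [3,4] − [1,4] + [1,3],
  ∂[2,3,4] = [3,4] − [2,4] + [2,3].
The resulting 12×6 matrix has rank 6, and its Smith normal form has invariant factors (1,1,1,1,1,1).

Computing H_k = (kernel of ∂_k) / (image of ∂_{k+1}):

  H_1: rank ker ∂_1 − rank ∂_2 = (12 − 5) − 6 = 1, and the invariant factors of ∂_2 are all 1, so H_1 = Z.

(K is a triangulation of the cylinder S^1 x I.)

H_1 ≅ Z.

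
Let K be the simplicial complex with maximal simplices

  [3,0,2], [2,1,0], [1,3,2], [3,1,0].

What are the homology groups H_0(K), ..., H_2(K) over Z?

H_0 = Z,  H_1 = 0,  H_2 = Z.

We work with the vertex ordering 0 < 1 < 2 < 3. The simplices of K, each written with vertices in increasing order, are:

  0-simplices (4): [0], [1], [2], [3]
  1-simplices (6): [0,1], [0,2], [0,3], [1,2], [1,3], [2,3]
  2-simplices (4): [0,1,2], [0,1,3], [0,2,3], [1,2,3]

giving chain groups C_0 ≅ Z^4, C_1 ≅ Z^6, C_2 ≅ Z^4.

Boundary ∂_1: C_1 → C_0 sends each edge [p,q] (with p < q) to q − p.
This gives a 4×6 integer matrix of rank 3; reducing to Smith normal form yields diagonal entries (1,1,1).

∂_2: C_2 → C_1 maps a triangle to the signed sum of its edges. For instance
  ∂[0,2,3] = [2,3] − [0,3] + [0,2],
  ∂[0,1,2] = [1,2] − [0,2] + [0,1].
The resulting 6×4 matrix has rank 3, and its Smith normal form has invariant factors (1,1,1).

Computing H_k = (kernel of ∂_k) / (image of ∂_{k+1}):

  H_0: rank C_0 − rank ∂_1 = 4 − 3 = 1, and the invariant factors of ∂_1 are all 1, so H_0 ≅ Z.
  H_1: rank ker ∂_1 − rank ∂_2 = (6 − 3) − 3 = 0, and the invariant factors of ∂_2 are all 1, so H_1 ≅ 0.
  H_2: rank ker ∂_2 − rank ∂_3 = (4 − 3) − 0 = 1, and there is no ∂_3, so H_2 ≅ Z.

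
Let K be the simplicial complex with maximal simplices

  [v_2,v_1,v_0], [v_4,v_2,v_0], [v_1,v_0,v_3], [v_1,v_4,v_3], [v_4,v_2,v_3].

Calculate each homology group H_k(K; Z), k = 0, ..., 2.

Order the vertices as v_0 < v_1 < v_2 < v_3 < v_4. Listing each simplex with vertices in this order, K has dimension 2 with simplices:

  0-simplices (5): [v_0], [v_1], [v_2], [v_3], [v_4]
  1-simplices (10): [v_0,v_1], [v_0,v_2], [v_0,v_3], [v_0,v_4], [v_1,v_2], [v_1,v_3], [v_1,v_4], [v_2,v_3], [v_2,v_4], [v_3,v_4]
  2-simplices (5): [v_0,v_1,v_2], [v_0,v_1,v_3], [v_0,v_2,v_4], [v_1,v_3,v_4], [v_2,v_3,v_4]

so the chain groups are C_0 ≅ Z^5, C_1 ≅ Z^10, C_2 ≅ Z^5.

The boundary map ∂_1: C_1 → C_0 sends each edge [p,q] (with p < q) to q − p. For instance
  ∂[v_1,v_3] = [v_3] − [v_1].
This gives a 5×10 integer matrix of rank 4; reducing to Smith normal form yields diagonal entries (1,1,1,1).

∂_2: C_2 → C_1 maps a triangle to the signed sum of its edges. For instance
  ∂[v_2,v_3,v_4] = [v_3,v_4] − [v_2,v_4] + [v_2,v_3],
  ∂[v_1,v_3,v_4] = [v_3,v_4] − [v_1,v_4] + [v_1,v_3].
This gives a 10×5 integer matrix of rank 5; reducing to Smith normal form yields diagonal entries (1,1,1,1,1).

Now H_k = ker ∂_k / im ∂_{k+1}, so:

  H_0: rank C_0 − rank ∂_1 = 5 − 4 = 1, and the invariant factors of ∂_1 are all 1, so H_0 = Z.
  H_1: rank ker ∂_1 − rank ∂_2 = (10 − 4) − 5 = 1, and the invariant factors of ∂_2 are all 1, so H_1 = Z.
  H_2: rank ker ∂_2 − rank ∂_3 = (5 − 5) − 0 = 0, and there is no ∂_3, so H_2 = 0.

H_0 = Z,  H_1 = Z,  H_2 = 0.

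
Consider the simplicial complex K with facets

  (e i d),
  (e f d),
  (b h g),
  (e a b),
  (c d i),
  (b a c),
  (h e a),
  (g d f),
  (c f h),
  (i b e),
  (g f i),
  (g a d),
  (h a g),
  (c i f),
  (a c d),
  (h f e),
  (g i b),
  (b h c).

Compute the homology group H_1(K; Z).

H_1 = Z ⊕ Z/2.

Fix the vertex order a < b < c < d < e < f < g < h < i and write every simplex with vertices in increasing order. Then dim K = 2 and the simplices of K are:

  0-simplices (9): a, b, c, d, e, f, g, h, i
  1-simplices (27): ab, ac, ad, ae, ag, ah, bc, be, bg, bh, bi, cd, cf, ch, ci, de, df, dg, di, ef, eh, ei, fg, fh, fi, gh, gi
  2-simplices (18): abc, abe, acd, adg, aeh, agh, bch, bei, bgh, bgi, cdi, cfh, cfi, def, dei, dfg, efh, fgi

so the chain groups are C_0 ≅ Z^9, C_1 ≅ Z^27, C_2 ≅ Z^18.

Boundary ∂_1: C_1 → C_0 maps an edge to its endpoints' difference, ∂[p,q] = q − p. For instance
  ∂be = e − b.
The 9×27 boundary matrix has rank 8 and Smith normal form diag(1,1,1,1,1,1,1,1).

The boundary map ∂_2: C_2 → C_1 acts by ∂[p,q,r] = [q,r] − [p,r] + [p,q]. For instance
  ∂bch = ch − bh + bc,
  ∂cfh = fh − ch + cf.
The 27×18 boundary matrix has rank 18 and Smith normal form diag(1,1,1,1,1,1,1,1,1,1,1,1,1,1,1,1,1,2).

Now H_k = ker ∂_k / im ∂_{k+1}, so:

  H_1: rank ker ∂_1 − rank ∂_2 = (27 − 8) − 18 = 1, and ∂_2 has invariant factor 2 > 1, so H_1 = Z ⊕ Z/2.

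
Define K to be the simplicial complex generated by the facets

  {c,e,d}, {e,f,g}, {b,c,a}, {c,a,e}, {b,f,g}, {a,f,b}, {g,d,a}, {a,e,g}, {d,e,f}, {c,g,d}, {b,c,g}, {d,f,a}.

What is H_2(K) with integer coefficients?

H_2 = 0.

Order the vertices as a < b < c < d < e < f < g. Listing each simplex with vertices in this order, K has dimension 2 with simplices:

  0-simplices (7): a, b, c, d, e, f, g
  1-simplices (18): ab, ac, ad, ae, af, ag, bc, bf, bg, cd, ce, cg, de, df, dg, ef, eg, fg
  2-simplices (12): abc, abf, ace, adf, adg, aeg, bcg, bfg, cde, cdg, def, efg

so the chain groups are C_0 ≅ Z^7, C_1 ≅ Z^18, C_2 ≅ Z^12.

Boundary ∂_1: C_1 → C_0 is given by ∂[p,q] = [q] − [p]. For instance
  ∂ef = f − e.
As a 7×18 matrix over Z this has rank 6, with invariant factors (1,1,1,1,1,1).

∂_2: C_2 → C_1 acts by ∂[p,q,r] = [q,r] − [p,r] + [p,q]. For instance
  ∂bcg = cg − bg + bc,
  ∂def = ef − df + de.
The 18×12 boundary matrix has rank 12 and Smith normal form diag(1,1,1,1,1,1,1,1,1,1,1,2).

From H_k ≅ ker(∂_k) / im(∂_{k+1}) we obtain:

  H_2: rank ker ∂_2 − rank ∂_3 = (12 − 12) − 0 = 0, and there is no ∂_3, so H_2 = 0.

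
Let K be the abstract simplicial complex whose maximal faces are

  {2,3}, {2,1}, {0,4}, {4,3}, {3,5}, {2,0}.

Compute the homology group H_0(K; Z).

H_0 ≅ Z.

K has 6 vertices, 6 edges.
rank ∂_0 = 0, rank ∂_1 = 5 ⇒ b_0 = 6 − 0 − 5 = 1; all invariant factors of ∂_1 are 1 so no torsion. So H_0 ≅ Z.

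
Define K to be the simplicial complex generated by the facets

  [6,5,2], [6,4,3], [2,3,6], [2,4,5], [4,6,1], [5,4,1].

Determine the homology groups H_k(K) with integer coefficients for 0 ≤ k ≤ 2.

H_0 ≅ Z,  H_1 ≅ Z,  H_2 = 0.

K has 6 vertices, 12 edges, 6 triangles.
rank ∂_0 = 0, rank ∂_1 = 5 ⇒ b_0 = 6 − 0 − 5 = 1; all invariant factors of ∂_1 are 1 so no torsion. So H_0 = Z.
rank ∂_1 = 5, rank ∂_2 = 6 ⇒ b_1 = 12 − 5 − 6 = 1; all invariant factors of ∂_2 are 1 so no torsion. So H_1 = Z.
rank ∂_2 = 6, rank ∂_3 = 0 ⇒ b_2 = 6 − 6 − 0 = 0. So H_2 = 0.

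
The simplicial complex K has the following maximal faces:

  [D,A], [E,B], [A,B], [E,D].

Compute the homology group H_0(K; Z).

H_0 ≅ Z.

K has 4 vertices, 4 edges.
rank ∂_0 = 0, rank ∂_1 = 3 ⇒ b_0 = 4 − 0 − 3 = 1; all invariant factors of ∂_1 are 1 so no torsion. So H_0 ≅ Z.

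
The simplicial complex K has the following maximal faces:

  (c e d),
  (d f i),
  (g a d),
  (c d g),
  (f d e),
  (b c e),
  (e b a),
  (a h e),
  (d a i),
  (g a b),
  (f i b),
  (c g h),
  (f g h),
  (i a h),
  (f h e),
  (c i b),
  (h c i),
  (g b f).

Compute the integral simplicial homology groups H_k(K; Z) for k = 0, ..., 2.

We work with the vertex ordering a < b < c < d < e < f < g < h < i. The simplices of K, each written with vertices in increasing order, are:

  0-simplices (9): a, b, c, d, e, f, g, h, i
  1-simplices (27): ab, ad, ae, ag, ah, ai, bc, be, bf, bg, bi, cd, ce, cg, ch, ci, de, df, dg, di, ef, eh, fg, fh, fi, gh, hi
  2-simplices (18): abe, abg, adg, adi, aeh, ahi, bce, bci, bfg, bfi, cde, cdg, cgh, chi, def, dfi, efh, fgh

giving chain groups C_0 ≅ Z^9, C_1 ≅ Z^27, C_2 ≅ Z^18.

∂_1: C_1 → C_0 sends each edge [p,q] (with p < q) to q − p. For instance
  ∂ae = e − a.
This gives a 9×27 integer matrix of rank 8; reducing to Smith normal form yields diagonal entries (1,1,1,1,1,1,1,1).

The boundary map ∂_2: C_2 → C_1 maps a triangle to the signed sum of its edges. For instance
  ∂chi = hi − ci + ch,
  ∂bfi = fi − bi + bf.
The resulting 27×18 matrix has rank 17, and its Smith normal form has invariant factors (1,1,1,1,1,1,1,1,1,1,1,1,1,1,1,1,1).

From H_k ≅ ker(∂_k) / im(∂_{k+1}) we obtain:

  H_0: rank C_0 − rank ∂_1 = 9 − 8 = 1, and the invariant factors of ∂_1 are all 1, so H_0 ≅ Z.
  H_1: rank ker ∂_1 − rank ∂_2 = (27 − 8) − 17 = 2, and the invariant factors of ∂_2 are all 1, so H_1 ≅ Z^2.
  H_2: rank ker ∂_2 − rank ∂_3 = (18 − 17) − 0 = 1, and there is no ∂_3, so H_2 ≅ Z.

As a check, the Euler characteristic is 9 − 27 + 18 = 0, which agrees with 1 − 2 + 1 = 0.
(K is a triangulation of the torus T^2.)

H_0 = Z,  H_1 = Z^2,  H_2 = Z.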